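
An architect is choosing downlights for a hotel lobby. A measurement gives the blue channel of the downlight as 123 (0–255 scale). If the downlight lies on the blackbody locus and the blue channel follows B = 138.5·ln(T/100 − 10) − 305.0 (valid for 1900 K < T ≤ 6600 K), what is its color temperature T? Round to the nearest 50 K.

3200 K

ln(t − 10) = (123 + 305.0) / 138.5 = 3.0903.
t − 10 = e^3.0903 = 21.983, so t = 31.983.
T = 100·t = 3198 K → 3200 K to the nearest 50 K.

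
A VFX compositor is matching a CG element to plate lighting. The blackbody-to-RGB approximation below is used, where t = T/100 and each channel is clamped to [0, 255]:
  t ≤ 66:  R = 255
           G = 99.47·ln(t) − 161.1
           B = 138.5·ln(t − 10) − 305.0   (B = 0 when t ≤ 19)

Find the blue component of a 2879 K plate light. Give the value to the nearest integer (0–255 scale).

101

t = 2879/100 = 28.79; the t ≤ 66 branch applies.
B = 138.5·ln(28.79 − 10) − 305.0 = 138.5·ln 18.79 − 305.0 = 138.5·2.9333 − 305.0 = 101.265.
Rounded: 101.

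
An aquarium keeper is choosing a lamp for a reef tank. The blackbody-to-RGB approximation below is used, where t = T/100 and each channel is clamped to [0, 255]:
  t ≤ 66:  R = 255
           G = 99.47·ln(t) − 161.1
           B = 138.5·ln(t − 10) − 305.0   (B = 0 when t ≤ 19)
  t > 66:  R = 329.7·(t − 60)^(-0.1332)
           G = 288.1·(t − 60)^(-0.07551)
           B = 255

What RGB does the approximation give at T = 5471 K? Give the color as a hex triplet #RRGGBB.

t = 5471/100 = 54.71; the t ≤ 66 branch applies.
R = 255 by definition for t ≤ 66.
G = 99.47·ln 54.71 − 161.1 = 99.47·4.0020 − 161.1 = 236.984.
B = 138.5·ln(54.71 − 10) − 305.0 = 138.5·ln 44.71 − 305.0 = 138.5·3.8002 − 305.0 = 221.327.
Rounded: (255, 237, 221).
In hex: #FFEDDD.

#FFEDDD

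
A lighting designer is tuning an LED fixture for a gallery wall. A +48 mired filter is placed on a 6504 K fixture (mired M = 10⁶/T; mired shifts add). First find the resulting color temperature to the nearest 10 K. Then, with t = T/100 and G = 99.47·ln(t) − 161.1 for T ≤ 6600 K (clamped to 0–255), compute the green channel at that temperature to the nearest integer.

M_in = 10⁶/6504 = 153.75; M_out = 153.75 + (+48) = 201.75.
T_out = 10⁶/201.75 = 4956.6 K → 4960 K; t = 49.6.
G = 99.47·ln 49.6 − 161.1 = 99.47·3.9040 − 161.1 = 227.230.
Rounded: 227.

227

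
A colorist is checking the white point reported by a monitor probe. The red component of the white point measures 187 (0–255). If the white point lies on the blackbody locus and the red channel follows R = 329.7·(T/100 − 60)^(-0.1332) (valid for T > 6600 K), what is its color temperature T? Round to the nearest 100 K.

13100 K

(t − 60)^(-0.1332) = 187/329.7 = 0.56718.
t − 60 = 0.56718^(1/-0.1332) = 0.56718^(-7.508) = 70.620, so t = 130.620.
T = 100·t = 13062 K → 13100 K to the nearest 100 K.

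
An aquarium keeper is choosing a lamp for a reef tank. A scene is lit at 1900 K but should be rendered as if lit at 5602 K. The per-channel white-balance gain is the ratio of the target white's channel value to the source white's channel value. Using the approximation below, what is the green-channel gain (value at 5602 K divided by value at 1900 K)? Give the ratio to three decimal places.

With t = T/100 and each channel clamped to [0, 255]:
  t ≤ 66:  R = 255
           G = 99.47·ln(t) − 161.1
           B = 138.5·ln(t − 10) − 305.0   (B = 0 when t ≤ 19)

1.816

At 1900 K (t = 19):
  G = 99.47·ln 19 − 161.1 = 99.47·2.9444 − 161.1 = 131.783.
At 5602 K (t = 56.02):
  G = 99.47·ln 56.02 − 161.1 = 99.47·4.0257 − 161.1 = 239.337.
Gain = 239.337 / 131.783 = 1.8161 → 1.816.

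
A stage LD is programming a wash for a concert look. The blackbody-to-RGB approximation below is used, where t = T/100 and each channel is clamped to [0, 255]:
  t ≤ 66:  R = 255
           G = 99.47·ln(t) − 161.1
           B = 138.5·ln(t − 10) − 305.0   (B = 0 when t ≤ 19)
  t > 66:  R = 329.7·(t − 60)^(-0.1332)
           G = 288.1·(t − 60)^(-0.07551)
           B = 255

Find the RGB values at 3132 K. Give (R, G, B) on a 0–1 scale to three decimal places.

(1.000, 0.712, 0.466)

t = 3132/100 = 31.32; the t ≤ 66 branch applies.
R = 255 by definition for t ≤ 66.
G = 99.47·ln 31.32 − 161.1 = 99.47·3.4443 − 161.1 = 181.500.
B = 138.5·ln(31.32 − 10) − 305.0 = 138.5·ln 21.32 − 305.0 = 138.5·3.0596 − 305.0 = 118.761.
Dividing each by 255: (1.0000, 0.7118, 0.4657) → (1.000, 0.712, 0.466).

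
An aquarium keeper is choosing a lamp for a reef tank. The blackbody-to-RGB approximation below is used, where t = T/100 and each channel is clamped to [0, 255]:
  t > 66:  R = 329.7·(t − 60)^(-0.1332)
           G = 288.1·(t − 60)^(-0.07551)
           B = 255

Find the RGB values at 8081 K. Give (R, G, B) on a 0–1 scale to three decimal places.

t = 8081/100 = 80.81; the t > 66 branch applies.
R = 329.7·(80.81 − 60)^(-0.1332) = 329.7·20.81^(-0.1332) = 329.7·0.66743 = 220.052.
G = 288.1·(80.81 − 60)^(-0.07551) = 288.1·20.81^(-0.07551) = 288.1·0.79517 = 229.087.
B = 255 by definition for t > 66.
Dividing each by 255: (0.8629, 0.8984, 1.0000) → (0.863, 0.898, 1.000).

(0.863, 0.898, 1.000)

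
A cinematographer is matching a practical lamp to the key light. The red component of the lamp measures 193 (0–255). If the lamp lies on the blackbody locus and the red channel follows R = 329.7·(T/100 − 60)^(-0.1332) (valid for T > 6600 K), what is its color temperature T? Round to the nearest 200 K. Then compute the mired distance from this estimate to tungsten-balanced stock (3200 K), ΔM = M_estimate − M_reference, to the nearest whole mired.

-226 mireds

(t − 60)^(-0.1332) = 193/329.7 = 0.58538.
t − 60 = 0.58538^(1/-0.1332) = 0.58538^(-7.508) = 55.713, so t = 115.713.
T = 100·t = 11571 K → 11600 K to the nearest 200 K.
M_estimate = 10⁶/11600 = 86.21; M_reference = 10⁶/3200 = 312.50.
ΔM = 86.21 − 312.50 = -226.29 → -226 mireds.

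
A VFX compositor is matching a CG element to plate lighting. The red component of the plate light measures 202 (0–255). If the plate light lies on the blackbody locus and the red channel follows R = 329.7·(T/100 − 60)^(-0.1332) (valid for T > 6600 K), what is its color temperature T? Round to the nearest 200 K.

10000 K

(t − 60)^(-0.1332) = 202/329.7 = 0.61268.
t − 60 = 0.61268^(1/-0.1332) = 0.61268^(-7.508) = 39.569, so t = 99.569.
T = 100·t = 9957 K → 10000 K to the nearest 200 K.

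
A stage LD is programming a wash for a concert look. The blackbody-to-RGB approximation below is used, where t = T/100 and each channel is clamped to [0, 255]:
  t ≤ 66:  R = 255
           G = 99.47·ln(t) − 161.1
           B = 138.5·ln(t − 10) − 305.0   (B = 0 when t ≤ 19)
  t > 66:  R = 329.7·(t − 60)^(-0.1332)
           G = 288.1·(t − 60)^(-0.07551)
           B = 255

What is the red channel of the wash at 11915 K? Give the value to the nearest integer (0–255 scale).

191

t = 11915/100 = 119.15; the t > 66 branch applies.
R = 329.7·(119.15 − 60)^(-0.1332) = 329.7·59.15^(-0.1332) = 329.7·0.58073 = 191.467.
Rounded: 191.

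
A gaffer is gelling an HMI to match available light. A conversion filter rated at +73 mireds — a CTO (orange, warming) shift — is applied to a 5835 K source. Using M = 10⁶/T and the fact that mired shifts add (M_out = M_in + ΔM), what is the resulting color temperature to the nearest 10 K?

4090 K

M_in = 10⁶/5835 = 171.38 mireds.
M_out = 171.38 + (+73) = 244.38 mireds.
T_out = 10⁶/244.38 = 4092.0 K → 4090 K.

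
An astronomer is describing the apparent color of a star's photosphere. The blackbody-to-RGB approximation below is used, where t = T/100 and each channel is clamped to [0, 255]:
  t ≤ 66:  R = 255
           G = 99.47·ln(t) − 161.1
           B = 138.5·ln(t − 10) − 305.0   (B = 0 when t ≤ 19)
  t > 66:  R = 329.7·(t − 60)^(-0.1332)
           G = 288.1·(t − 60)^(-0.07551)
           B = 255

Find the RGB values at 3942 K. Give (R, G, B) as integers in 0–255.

t = 3942/100 = 39.42; the t ≤ 66 branch applies.
R = 255 by definition for t ≤ 66.
G = 99.47·ln 39.42 − 161.1 = 99.47·3.6743 − 161.1 = 204.380.
B = 138.5·ln(39.42 − 10) − 305.0 = 138.5·ln 29.42 − 305.0 = 138.5·3.3817 − 305.0 = 163.362.
Rounded: (255, 204, 163).

(255, 204, 163)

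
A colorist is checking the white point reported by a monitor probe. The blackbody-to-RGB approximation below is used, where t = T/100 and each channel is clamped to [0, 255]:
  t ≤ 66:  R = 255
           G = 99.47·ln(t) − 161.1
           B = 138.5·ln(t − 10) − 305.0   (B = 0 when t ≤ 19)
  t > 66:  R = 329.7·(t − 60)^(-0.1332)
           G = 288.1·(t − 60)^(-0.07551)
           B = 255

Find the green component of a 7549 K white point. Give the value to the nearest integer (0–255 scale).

t = 7549/100 = 75.49; the t > 66 branch applies.
G = 288.1·(75.49 − 60)^(-0.07551) = 288.1·15.49^(-0.07551) = 288.1·0.81309 = 234.252.
Rounded: 234.

234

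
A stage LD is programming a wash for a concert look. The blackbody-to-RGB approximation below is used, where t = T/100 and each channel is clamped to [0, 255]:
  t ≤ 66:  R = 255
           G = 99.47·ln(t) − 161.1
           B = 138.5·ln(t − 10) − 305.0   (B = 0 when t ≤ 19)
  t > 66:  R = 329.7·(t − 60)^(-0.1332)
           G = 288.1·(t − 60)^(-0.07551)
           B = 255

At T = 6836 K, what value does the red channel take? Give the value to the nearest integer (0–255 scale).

t = 6836/100 = 68.36; the t > 66 branch applies.
R = 329.7·(68.36 − 60)^(-0.1332) = 329.7·8.36^(-0.1332) = 329.7·0.75364 = 248.474.
Rounded: 248.

248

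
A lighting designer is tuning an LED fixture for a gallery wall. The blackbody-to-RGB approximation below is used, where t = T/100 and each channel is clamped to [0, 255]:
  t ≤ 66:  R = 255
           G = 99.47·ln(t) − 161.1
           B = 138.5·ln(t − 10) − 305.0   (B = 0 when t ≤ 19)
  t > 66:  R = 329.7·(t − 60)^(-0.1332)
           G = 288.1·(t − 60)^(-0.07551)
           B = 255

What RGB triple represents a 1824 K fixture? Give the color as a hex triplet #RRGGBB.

t = 1824/100 = 18.24; the t ≤ 66 branch applies.
R = 255 by definition for t ≤ 66.
G = 99.47·ln 18.24 − 161.1 = 99.47·2.9036 − 161.1 = 127.723.
t = 18.24 ≤ 19, so B = 0.
Rounded: (255, 128, 0).
In hex: #FF8000.

#FF8000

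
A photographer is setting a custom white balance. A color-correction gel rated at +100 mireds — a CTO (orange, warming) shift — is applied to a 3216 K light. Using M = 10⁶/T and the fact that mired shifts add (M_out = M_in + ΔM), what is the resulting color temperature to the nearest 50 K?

M_in = 10⁶/3216 = 310.95 mireds.
M_out = 310.95 + (+100) = 410.95 mireds.
T_out = 10⁶/410.95 = 2433.4 K → 2450 K.

2450 K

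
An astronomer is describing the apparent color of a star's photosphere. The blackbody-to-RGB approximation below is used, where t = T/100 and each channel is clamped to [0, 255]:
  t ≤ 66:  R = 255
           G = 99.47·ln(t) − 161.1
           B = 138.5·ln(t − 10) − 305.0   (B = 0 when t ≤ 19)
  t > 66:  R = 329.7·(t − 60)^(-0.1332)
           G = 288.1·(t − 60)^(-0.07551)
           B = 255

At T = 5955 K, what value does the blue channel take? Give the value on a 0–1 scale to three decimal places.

0.924

t = 5955/100 = 59.55; the t ≤ 66 branch applies.
B = 138.5·ln(59.55 − 10) − 305.0 = 138.5·ln 49.55 − 305.0 = 138.5·3.9030 − 305.0 = 235.563.
On a 0–1 scale: 235.563/255 = 0.9238 → 0.924.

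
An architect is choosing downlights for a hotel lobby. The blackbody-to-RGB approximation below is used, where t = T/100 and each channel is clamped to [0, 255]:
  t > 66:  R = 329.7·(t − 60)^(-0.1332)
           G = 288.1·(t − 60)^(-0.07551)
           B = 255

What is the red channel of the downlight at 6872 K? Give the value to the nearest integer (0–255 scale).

247

t = 6872/100 = 68.72; the t > 66 branch applies.
R = 329.7·(68.72 − 60)^(-0.1332) = 329.7·8.72^(-0.1332) = 329.7·0.74942 = 247.083.
Rounded: 247.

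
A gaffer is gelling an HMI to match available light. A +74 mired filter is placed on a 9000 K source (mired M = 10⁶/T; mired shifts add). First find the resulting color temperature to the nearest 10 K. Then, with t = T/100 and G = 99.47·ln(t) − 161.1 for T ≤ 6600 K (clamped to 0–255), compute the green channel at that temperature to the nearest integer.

M_in = 10⁶/9000 = 111.11; M_out = 111.11 + (+74) = 185.11.
T_out = 10⁶/185.11 = 5402.2 K → 5400 K; t = 54.
G = 99.47·ln 54 − 161.1 = 99.47·3.9890 − 161.1 = 235.684.
Rounded: 236.

236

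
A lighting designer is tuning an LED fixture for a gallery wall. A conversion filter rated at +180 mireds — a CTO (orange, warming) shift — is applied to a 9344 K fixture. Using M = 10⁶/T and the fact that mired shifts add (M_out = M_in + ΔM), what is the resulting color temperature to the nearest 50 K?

M_in = 10⁶/9344 = 107.02 mireds.
M_out = 107.02 + (+180) = 287.02 mireds.
T_out = 10⁶/287.02 = 3484.1 K → 3500 K.

3500 K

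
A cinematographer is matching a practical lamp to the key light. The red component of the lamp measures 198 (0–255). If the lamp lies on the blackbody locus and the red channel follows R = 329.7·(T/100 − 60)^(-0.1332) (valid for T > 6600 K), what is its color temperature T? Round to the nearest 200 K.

(t − 60)^(-0.1332) = 198/329.7 = 0.60055.
t − 60 = 0.60055^(1/-0.1332) = 0.60055^(-7.508) = 45.980, so t = 105.980.
T = 100·t = 10598 K → 10600 K to the nearest 200 K.

10600 K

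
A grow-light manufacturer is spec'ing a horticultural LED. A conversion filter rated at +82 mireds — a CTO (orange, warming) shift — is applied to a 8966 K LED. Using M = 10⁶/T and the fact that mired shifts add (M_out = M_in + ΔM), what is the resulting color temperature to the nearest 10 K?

M_in = 10⁶/8966 = 111.53 mireds.
M_out = 111.53 + (+82) = 193.53 mireds.
T_out = 10⁶/193.53 = 5167.1 K → 5170 K.

5170 K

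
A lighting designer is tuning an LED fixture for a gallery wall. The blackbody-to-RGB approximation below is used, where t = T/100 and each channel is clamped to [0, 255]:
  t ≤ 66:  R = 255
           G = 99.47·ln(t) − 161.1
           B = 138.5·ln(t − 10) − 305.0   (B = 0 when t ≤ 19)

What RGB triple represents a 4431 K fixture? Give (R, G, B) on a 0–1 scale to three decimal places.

t = 4431/100 = 44.31; the t ≤ 66 branch applies.
R = 255 by definition for t ≤ 66.
G = 99.47·ln 44.31 − 161.1 = 99.47·3.7912 − 161.1 = 216.012.
B = 138.5·ln(44.31 − 10) − 305.0 = 138.5·ln 34.31 − 305.0 = 138.5·3.5354 − 305.0 = 184.658.
Dividing each by 255: (1.0000, 0.8471, 0.7241) → (1.000, 0.847, 0.724).

(1.000, 0.847, 0.724)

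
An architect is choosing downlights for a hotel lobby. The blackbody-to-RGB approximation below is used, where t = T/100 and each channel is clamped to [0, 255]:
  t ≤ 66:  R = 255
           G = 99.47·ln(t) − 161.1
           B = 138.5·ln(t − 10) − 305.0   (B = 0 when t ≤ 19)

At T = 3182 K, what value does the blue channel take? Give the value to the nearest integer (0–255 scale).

t = 3182/100 = 31.82; the t ≤ 66 branch applies.
B = 138.5·ln(31.82 − 10) − 305.0 = 138.5·ln 21.82 − 305.0 = 138.5·3.0828 − 305.0 = 121.972.
Rounded: 122.

122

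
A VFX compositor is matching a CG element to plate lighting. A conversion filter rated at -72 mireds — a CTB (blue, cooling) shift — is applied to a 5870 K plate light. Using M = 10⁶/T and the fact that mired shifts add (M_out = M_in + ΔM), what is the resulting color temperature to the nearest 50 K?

M_in = 10⁶/5870 = 170.36 mireds.
M_out = 170.36 + (-72) = 98.36 mireds.
T_out = 10⁶/98.36 = 10167.0 K → 10150 K.

10150 K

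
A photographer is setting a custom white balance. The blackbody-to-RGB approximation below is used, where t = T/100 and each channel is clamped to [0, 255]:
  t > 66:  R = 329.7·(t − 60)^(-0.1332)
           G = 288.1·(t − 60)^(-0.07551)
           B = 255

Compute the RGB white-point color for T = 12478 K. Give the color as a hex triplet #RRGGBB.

t = 12478/100 = 124.78; the t > 66 branch applies.
R = 329.7·(124.78 − 60)^(-0.1332) = 329.7·64.78^(-0.1332) = 329.7·0.57374 = 189.162.
G = 288.1·(124.78 − 60)^(-0.07551) = 288.1·64.78^(-0.07551) = 288.1·0.72982 = 210.262.
B = 255 by definition for t > 66.
Rounded: (189, 210, 255).
In hex: #BDD2FF.

#BDD2FF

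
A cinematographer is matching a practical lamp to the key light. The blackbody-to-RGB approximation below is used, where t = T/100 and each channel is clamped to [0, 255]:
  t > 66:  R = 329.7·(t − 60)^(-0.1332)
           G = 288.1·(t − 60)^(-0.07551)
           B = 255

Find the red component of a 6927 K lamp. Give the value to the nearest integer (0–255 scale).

t = 6927/100 = 69.27; the t > 66 branch applies.
R = 329.7·(69.27 − 60)^(-0.1332) = 329.7·9.27^(-0.1332) = 329.7·0.74334 = 245.078.
Rounded: 245.

245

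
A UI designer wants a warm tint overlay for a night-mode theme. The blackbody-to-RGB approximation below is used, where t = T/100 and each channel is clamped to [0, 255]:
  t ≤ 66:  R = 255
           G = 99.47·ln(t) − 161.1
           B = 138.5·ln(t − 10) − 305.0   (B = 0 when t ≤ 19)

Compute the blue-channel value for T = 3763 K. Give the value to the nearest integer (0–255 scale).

t = 3763/100 = 37.63; the t ≤ 66 branch applies.
B = 138.5·ln(37.63 − 10) − 305.0 = 138.5·ln 27.63 − 305.0 = 138.5·3.3189 − 305.0 = 154.668.
Rounded: 155.

155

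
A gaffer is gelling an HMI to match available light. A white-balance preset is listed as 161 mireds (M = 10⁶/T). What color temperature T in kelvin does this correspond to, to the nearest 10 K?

6210 K

T = 10⁶ / 161 = 6211.18 K → 6210 K.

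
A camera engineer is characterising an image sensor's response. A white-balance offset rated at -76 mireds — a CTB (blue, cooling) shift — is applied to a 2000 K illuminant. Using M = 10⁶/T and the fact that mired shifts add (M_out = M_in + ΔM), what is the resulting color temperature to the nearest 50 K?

M_in = 10⁶/2000 = 500.00 mireds.
M_out = 500.00 + (-76) = 424.00 mireds.
T_out = 10⁶/424.00 = 2358.5 K → 2350 K.

2350 K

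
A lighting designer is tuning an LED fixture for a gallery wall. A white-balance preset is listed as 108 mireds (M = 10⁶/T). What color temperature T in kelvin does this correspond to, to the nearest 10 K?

T = 10⁶ / 108 = 9259.26 K → 9260 K.

9260 K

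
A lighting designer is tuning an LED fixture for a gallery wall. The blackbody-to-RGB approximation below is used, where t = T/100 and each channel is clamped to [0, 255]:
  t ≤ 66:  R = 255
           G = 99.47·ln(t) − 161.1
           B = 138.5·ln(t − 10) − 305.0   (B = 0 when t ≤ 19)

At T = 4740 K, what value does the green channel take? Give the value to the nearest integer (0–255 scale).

t = 4740/100 = 47.4; the t ≤ 66 branch applies.
G = 99.47·ln 47.4 − 161.1 = 99.47·3.8586 − 161.1 = 222.717.
Rounded: 223.

223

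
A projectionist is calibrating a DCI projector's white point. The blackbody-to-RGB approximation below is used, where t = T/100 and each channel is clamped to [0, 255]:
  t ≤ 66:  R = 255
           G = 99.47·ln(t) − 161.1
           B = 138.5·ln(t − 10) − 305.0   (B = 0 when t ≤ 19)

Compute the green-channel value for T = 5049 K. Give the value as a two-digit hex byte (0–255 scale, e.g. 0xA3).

t = 5049/100 = 50.49; the t ≤ 66 branch applies.
G = 99.47·ln 50.49 − 161.1 = 99.47·3.9218 − 161.1 = 228.999.
Rounded: 229; in hex, 0xE5.

0xE5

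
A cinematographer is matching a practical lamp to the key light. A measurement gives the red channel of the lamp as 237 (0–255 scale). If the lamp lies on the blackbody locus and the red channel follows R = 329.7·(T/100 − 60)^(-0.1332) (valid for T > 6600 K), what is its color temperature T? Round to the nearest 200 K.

(t − 60)^(-0.1332) = 237/329.7 = 0.71884.
t − 60 = 0.71884^(1/-0.1332) = 0.71884^(-7.508) = 11.922, so t = 71.922.
T = 100·t = 7192 K → 7200 K to the nearest 200 K.

7200 K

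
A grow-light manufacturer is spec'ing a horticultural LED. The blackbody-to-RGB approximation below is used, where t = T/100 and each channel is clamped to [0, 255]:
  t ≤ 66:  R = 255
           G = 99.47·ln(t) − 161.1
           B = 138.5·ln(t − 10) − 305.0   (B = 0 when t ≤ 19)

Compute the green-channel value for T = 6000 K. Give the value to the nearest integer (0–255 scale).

t = 6000/100 = 60; the t ≤ 66 branch applies.
G = 99.47·ln 60 − 161.1 = 99.47·4.0943 − 161.1 = 246.164.
Rounded: 246.

246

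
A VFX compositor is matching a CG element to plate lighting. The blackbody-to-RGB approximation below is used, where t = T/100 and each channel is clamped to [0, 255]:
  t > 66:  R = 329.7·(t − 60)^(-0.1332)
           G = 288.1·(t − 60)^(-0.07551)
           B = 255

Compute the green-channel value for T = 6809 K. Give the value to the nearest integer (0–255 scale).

246

t = 6809/100 = 68.09; the t > 66 branch applies.
G = 288.1·(68.09 − 60)^(-0.07551) = 288.1·8.09^(-0.07551) = 288.1·0.85397 = 246.028.
Rounded: 246.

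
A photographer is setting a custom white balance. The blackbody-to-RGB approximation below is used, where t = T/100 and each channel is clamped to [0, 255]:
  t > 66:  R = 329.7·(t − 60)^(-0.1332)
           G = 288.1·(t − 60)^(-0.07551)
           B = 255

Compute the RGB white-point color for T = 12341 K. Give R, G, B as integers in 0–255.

t = 12341/100 = 123.41; the t > 66 branch applies.
R = 329.7·(123.41 − 60)^(-0.1332) = 329.7·63.41^(-0.1332) = 329.7·0.57538 = 189.702.
G = 288.1·(123.41 − 60)^(-0.07551) = 288.1·63.41^(-0.07551) = 288.1·0.73100 = 210.602.
B = 255 by definition for t > 66.
Rounded: (190, 211, 255).

R=190, G=211, B=255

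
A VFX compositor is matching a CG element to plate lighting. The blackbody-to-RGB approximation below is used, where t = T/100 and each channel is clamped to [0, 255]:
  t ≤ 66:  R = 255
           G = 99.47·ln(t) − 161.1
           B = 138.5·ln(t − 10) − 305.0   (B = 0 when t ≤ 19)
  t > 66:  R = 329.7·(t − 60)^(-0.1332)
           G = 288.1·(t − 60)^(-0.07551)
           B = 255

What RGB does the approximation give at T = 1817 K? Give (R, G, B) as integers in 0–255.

(255, 127, 0)

t = 1817/100 = 18.17; the t ≤ 66 branch applies.
R = 255 by definition for t ≤ 66.
G = 99.47·ln 18.17 − 161.1 = 99.47·2.8998 − 161.1 = 127.340.
t = 18.17 ≤ 19, so B = 0.
Rounded: (255, 127, 0).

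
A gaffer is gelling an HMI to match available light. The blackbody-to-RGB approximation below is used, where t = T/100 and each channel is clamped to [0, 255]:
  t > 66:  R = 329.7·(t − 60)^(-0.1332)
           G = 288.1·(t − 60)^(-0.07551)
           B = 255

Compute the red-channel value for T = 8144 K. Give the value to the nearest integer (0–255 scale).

t = 8144/100 = 81.44; the t > 66 branch applies.
R = 329.7·(81.44 − 60)^(-0.1332) = 329.7·21.44^(-0.1332) = 329.7·0.66478 = 219.179.
Rounded: 219.

219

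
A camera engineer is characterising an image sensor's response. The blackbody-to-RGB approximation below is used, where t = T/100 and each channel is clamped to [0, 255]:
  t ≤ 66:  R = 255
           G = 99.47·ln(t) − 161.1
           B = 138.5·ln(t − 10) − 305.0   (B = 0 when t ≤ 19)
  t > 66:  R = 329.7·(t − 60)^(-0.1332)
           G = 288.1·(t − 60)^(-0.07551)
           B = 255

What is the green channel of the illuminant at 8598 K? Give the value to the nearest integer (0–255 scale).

t = 8598/100 = 85.98; the t > 66 branch applies.
G = 288.1·(85.98 − 60)^(-0.07551) = 288.1·25.98^(-0.07551) = 288.1·0.78195 = 225.281.
Rounded: 225.

225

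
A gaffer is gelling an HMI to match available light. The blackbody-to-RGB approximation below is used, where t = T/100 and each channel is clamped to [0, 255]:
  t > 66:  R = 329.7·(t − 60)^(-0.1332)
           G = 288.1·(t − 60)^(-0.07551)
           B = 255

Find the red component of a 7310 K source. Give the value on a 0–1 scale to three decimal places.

0.918

t = 7310/100 = 73.1; the t > 66 branch applies.
R = 329.7·(73.1 − 60)^(-0.1332) = 329.7·13.1^(-0.1332) = 329.7·0.70987 = 234.044.
On a 0–1 scale: 234.044/255 = 0.9178 → 0.918.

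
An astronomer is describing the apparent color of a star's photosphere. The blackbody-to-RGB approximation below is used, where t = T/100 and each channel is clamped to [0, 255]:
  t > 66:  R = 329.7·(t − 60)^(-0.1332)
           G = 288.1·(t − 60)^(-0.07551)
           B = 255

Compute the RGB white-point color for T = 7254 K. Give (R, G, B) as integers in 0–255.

t = 7254/100 = 72.54; the t > 66 branch applies.
R = 329.7·(72.54 − 60)^(-0.1332) = 329.7·12.54^(-0.1332) = 329.7·0.71401 = 235.410.
G = 288.1·(72.54 − 60)^(-0.07551) = 288.1·12.54^(-0.07551) = 288.1·0.82617 = 238.019.
B = 255 by definition for t > 66.
Rounded: (235, 238, 255).

(235, 238, 255)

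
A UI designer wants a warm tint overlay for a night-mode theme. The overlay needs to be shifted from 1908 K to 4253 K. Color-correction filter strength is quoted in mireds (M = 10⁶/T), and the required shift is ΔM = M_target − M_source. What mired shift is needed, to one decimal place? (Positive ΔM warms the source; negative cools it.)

-289.0 mireds

M_source = 10⁶/1908 = 524.109; M_target = 10⁶/4253 = 235.128.
ΔM = 235.128 − 524.109 = -288.981 → -289.0 mireds, a cooling shift.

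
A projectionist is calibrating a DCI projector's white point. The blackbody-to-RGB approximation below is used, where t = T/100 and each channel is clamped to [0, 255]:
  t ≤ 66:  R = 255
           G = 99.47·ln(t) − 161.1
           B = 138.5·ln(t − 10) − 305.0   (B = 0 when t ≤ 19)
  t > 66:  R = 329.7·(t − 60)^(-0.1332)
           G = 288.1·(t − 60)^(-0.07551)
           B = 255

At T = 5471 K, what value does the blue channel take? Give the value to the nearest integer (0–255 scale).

t = 5471/100 = 54.71; the t ≤ 66 branch applies.
B = 138.5·ln(54.71 − 10) − 305.0 = 138.5·ln 44.71 − 305.0 = 138.5·3.8002 − 305.0 = 221.327.
Rounded: 221.

221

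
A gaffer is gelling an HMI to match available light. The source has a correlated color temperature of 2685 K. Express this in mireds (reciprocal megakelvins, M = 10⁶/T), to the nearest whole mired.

372 mireds

M = 10⁶ / 2685 = 372.439 → 372 mireds.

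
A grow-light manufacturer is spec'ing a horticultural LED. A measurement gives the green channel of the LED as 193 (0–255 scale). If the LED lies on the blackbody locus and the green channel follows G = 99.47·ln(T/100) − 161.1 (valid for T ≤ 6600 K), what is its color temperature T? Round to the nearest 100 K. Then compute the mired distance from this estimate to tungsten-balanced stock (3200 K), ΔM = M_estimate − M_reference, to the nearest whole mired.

-27 mireds

ln t = (193 + 161.1) / 99.47 = 3.5599.
t = e^3.5599 = 35.159.
T = 100·t = 3516 K → 3500 K to the nearest 100 K.
M_estimate = 10⁶/3500 = 285.71; M_reference = 10⁶/3200 = 312.50.
ΔM = 285.71 − 312.50 = -26.79 → -27 mireds.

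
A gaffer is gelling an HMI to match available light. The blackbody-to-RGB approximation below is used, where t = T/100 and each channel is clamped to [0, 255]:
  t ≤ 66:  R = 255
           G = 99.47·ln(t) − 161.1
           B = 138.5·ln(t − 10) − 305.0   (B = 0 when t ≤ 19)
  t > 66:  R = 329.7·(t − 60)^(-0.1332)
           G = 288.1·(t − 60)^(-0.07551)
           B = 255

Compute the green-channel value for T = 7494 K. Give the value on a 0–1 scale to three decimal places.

t = 7494/100 = 74.94; the t > 66 branch applies.
G = 288.1·(74.94 − 60)^(-0.07551) = 288.1·14.94^(-0.07551) = 288.1·0.81531 = 234.892.
On a 0–1 scale: 234.892/255 = 0.9211 → 0.921.

0.921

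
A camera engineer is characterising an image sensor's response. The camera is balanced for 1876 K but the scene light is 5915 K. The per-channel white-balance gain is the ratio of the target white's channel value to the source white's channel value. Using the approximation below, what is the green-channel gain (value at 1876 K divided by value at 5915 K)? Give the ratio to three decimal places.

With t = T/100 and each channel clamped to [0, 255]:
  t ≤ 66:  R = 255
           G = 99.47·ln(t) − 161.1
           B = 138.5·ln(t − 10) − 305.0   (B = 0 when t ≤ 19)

At 5915 K (t = 59.15):
  G = 99.47·ln 59.15 − 161.1 = 99.47·4.0801 − 161.1 = 244.745.
At 1876 K (t = 18.76):
  G = 99.47·ln 18.76 − 161.1 = 99.47·2.9317 − 161.1 = 130.519.
Gain = 130.519 / 244.745 = 0.5333 → 0.533.

0.533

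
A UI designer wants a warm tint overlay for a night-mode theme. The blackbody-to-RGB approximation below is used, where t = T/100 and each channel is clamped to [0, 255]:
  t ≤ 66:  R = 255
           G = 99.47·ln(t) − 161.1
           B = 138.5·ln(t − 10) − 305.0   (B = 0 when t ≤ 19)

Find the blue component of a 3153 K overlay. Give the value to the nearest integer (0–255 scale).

t = 3153/100 = 31.53; the t ≤ 66 branch applies.
B = 138.5·ln(31.53 − 10) − 305.0 = 138.5·ln 21.53 − 305.0 = 138.5·3.0694 − 305.0 = 120.118.
Rounded: 120.

120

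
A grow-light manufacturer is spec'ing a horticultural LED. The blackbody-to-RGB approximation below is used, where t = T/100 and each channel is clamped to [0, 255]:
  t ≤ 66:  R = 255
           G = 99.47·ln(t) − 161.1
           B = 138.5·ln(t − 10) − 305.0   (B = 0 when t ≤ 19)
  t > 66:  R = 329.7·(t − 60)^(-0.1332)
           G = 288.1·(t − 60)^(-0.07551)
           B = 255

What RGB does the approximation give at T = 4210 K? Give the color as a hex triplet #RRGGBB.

#FFD3AF

t = 4210/100 = 42.1; the t ≤ 66 branch applies.
R = 255 by definition for t ≤ 66.
G = 99.47·ln 42.1 − 161.1 = 99.47·3.7400 − 161.1 = 210.923.
B = 138.5·ln(42.1 − 10) − 305.0 = 138.5·ln 32.1 − 305.0 = 138.5·3.4689 − 305.0 = 175.437.
Rounded: (255, 211, 175).
In hex: #FFD3AF.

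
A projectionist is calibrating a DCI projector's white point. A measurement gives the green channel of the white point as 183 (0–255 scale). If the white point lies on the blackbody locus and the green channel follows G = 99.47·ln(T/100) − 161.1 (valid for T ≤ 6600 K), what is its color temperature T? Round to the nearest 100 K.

ln t = (183 + 161.1) / 99.47 = 3.4593.
t = e^3.4593 = 31.796.
T = 100·t = 3180 K → 3200 K to the nearest 100 K.

3200 K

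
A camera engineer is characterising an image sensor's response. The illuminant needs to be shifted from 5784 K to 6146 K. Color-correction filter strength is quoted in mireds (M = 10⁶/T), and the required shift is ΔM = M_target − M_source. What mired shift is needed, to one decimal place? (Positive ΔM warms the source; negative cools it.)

-10.2 mireds

M_source = 10⁶/5784 = 172.891; M_target = 10⁶/6146 = 162.707.
ΔM = 162.707 − 172.891 = -10.183 → -10.2 mireds, a cooling shift.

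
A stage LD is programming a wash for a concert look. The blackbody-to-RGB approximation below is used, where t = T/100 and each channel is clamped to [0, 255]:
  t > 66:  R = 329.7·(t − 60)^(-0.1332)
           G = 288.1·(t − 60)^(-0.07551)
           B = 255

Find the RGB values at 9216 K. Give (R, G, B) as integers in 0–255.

(208, 222, 255)

t = 9216/100 = 92.16; the t > 66 branch applies.
R = 329.7·(92.16 − 60)^(-0.1332) = 329.7·32.16^(-0.1332) = 329.7·0.62983 = 207.656.
G = 288.1·(92.16 − 60)^(-0.07551) = 288.1·32.16^(-0.07551) = 288.1·0.76945 = 221.680.
B = 255 by definition for t > 66.
Rounded: (208, 222, 255).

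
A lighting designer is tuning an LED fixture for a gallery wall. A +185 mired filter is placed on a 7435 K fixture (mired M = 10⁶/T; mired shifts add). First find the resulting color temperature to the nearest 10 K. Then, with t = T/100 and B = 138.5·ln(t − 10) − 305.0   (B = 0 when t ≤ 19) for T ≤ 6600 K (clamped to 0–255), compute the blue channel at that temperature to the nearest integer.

M_in = 10⁶/7435 = 134.50; M_out = 134.50 + (+185) = 319.50.
T_out = 10⁶/319.50 = 3129.9 K → 3130 K; t = 31.3.
B = 138.5·ln(31.3 − 10) − 305.0 = 138.5·ln 21.3 − 305.0 = 138.5·3.0587 − 305.0 = 118.631.
Rounded: 119.

119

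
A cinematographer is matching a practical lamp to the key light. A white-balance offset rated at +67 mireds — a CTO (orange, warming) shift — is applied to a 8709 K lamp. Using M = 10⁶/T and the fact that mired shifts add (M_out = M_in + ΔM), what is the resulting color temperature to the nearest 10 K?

5500 K

M_in = 10⁶/8709 = 114.82 mireds.
M_out = 114.82 + (+67) = 181.82 mireds.
T_out = 10⁶/181.82 = 5499.8 K → 5500 K.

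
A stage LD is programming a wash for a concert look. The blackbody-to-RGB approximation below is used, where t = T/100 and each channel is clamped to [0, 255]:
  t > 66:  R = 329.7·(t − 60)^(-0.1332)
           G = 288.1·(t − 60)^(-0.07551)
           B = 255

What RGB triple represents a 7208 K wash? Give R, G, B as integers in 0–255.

R=237, G=239, B=255

t = 7208/100 = 72.08; the t > 66 branch applies.
R = 329.7·(72.08 − 60)^(-0.1332) = 329.7·12.08^(-0.1332) = 329.7·0.71758 = 236.585.
G = 288.1·(72.08 − 60)^(-0.07551) = 288.1·12.08^(-0.07551) = 288.1·0.82850 = 238.691.
B = 255 by definition for t > 66.
Rounded: (237, 239, 255).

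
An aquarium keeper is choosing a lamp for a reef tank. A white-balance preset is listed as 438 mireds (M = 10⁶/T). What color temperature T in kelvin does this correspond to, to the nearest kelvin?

2283 K

T = 10⁶ / 438 = 2283.11 K → 2283 K.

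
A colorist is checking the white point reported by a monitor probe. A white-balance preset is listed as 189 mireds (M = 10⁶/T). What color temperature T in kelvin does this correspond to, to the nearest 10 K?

5290 K

T = 10⁶ / 189 = 5291.01 K → 5290 K.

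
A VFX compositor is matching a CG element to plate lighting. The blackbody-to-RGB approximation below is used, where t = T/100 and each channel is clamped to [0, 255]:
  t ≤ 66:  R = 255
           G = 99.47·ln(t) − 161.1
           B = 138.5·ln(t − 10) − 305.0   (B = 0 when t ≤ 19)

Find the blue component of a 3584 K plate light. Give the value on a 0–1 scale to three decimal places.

0.570

t = 3584/100 = 35.84; the t ≤ 66 branch applies.
B = 138.5·ln(35.84 − 10) − 305.0 = 138.5·ln 25.84 − 305.0 = 138.5·3.2519 − 305.0 = 145.391.
On a 0–1 scale: 145.391/255 = 0.5702 → 0.570.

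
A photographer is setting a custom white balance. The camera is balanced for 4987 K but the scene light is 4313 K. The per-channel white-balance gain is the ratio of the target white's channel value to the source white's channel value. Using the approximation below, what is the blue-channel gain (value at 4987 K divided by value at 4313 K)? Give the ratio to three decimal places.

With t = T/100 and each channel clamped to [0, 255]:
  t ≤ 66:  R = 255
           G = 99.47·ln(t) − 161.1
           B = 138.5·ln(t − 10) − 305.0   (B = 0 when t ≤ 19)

1.143

At 4313 K (t = 43.13):
  B = 138.5·ln(43.13 − 10) − 305.0 = 138.5·ln 33.13 − 305.0 = 138.5·3.5004 − 305.0 = 179.811.
At 4987 K (t = 49.87):
  B = 138.5·ln(49.87 − 10) − 305.0 = 138.5·ln 39.87 − 305.0 = 138.5·3.6856 − 305.0 = 205.459.
Gain = 205.459 / 179.811 = 1.1426 → 1.143.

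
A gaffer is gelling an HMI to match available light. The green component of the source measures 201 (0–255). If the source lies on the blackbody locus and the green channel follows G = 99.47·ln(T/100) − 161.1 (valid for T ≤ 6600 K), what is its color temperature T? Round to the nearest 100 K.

ln t = (201 + 161.1) / 99.47 = 3.6403.
t = e^3.6403 = 38.103.
T = 100·t = 3810 K → 3800 K to the nearest 100 K.

3800 K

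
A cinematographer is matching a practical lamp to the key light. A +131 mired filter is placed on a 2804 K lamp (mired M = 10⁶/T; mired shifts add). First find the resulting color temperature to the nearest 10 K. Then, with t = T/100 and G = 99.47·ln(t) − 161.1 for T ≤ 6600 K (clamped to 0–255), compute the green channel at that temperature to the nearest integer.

139

M_in = 10⁶/2804 = 356.63; M_out = 356.63 + (+131) = 487.63.
T_out = 10⁶/487.63 = 2050.7 K → 2050 K; t = 20.5.
G = 99.47·ln 20.5 − 161.1 = 99.47·3.0204 − 161.1 = 139.342.
Rounded: 139.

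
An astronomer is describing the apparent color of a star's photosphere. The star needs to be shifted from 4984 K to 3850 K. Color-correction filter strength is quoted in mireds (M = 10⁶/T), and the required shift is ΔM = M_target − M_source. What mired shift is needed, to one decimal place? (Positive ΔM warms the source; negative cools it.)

+59.1 mireds

M_source = 10⁶/4984 = 200.642; M_target = 10⁶/3850 = 259.740.
ΔM = 259.740 − 200.642 = 59.098 → +59.1 mireds, a warming shift.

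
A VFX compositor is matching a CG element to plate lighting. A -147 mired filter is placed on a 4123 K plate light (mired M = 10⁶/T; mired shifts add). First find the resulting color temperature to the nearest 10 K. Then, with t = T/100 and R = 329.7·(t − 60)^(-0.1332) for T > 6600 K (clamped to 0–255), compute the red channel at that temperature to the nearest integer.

M_in = 10⁶/4123 = 242.54; M_out = 242.54 + (-147) = 95.54.
T_out = 10⁶/95.54 = 10466.6 K → 10470 K; t = 104.7.
R = 329.7·(104.7 − 60)^(-0.1332) = 329.7·44.7^(-0.1332) = 329.7·0.60281 = 198.746.
Rounded: 199.

199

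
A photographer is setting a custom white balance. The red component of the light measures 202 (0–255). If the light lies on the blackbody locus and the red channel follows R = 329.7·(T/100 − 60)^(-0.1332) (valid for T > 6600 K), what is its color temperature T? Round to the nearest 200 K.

10000 K

(t − 60)^(-0.1332) = 202/329.7 = 0.61268.
t − 60 = 0.61268^(1/-0.1332) = 0.61268^(-7.508) = 39.569, so t = 99.569.
T = 100·t = 9957 K → 10000 K to the nearest 200 K.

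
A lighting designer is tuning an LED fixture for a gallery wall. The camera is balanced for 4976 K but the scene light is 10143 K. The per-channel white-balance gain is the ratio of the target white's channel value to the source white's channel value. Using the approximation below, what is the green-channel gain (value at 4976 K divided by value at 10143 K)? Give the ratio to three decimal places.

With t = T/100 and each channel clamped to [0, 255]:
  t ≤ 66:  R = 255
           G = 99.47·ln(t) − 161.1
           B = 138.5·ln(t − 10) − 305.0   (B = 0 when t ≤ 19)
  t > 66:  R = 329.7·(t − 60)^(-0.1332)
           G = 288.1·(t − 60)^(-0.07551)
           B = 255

At 10143 K (t = 101.43):
  G = 288.1·(101.43 − 60)^(-0.07551) = 288.1·41.43^(-0.07551) = 288.1·0.75488 = 217.480.
At 4976 K (t = 49.76):
  G = 99.47·ln 49.76 − 161.1 = 99.47·3.9072 − 161.1 = 227.550.
Gain = 227.550 / 217.480 = 1.0463 → 1.046.

1.046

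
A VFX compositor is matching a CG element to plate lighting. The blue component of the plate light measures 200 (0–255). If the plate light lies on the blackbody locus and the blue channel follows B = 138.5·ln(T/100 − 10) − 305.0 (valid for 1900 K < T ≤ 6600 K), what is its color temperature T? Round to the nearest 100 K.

ln(t − 10) = (200 + 305.0) / 138.5 = 3.6462.
t − 10 = e^3.6462 = 38.329, so t = 48.329.
T = 100·t = 4833 K → 4800 K to the nearest 100 K.

4800 K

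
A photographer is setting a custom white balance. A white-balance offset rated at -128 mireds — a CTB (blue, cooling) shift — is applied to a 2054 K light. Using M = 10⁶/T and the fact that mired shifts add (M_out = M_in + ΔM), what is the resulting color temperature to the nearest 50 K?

2800 K

M_in = 10⁶/2054 = 486.85 mireds.
M_out = 486.85 + (-128) = 358.85 mireds.
T_out = 10⁶/358.85 = 2786.6 K → 2800 K.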